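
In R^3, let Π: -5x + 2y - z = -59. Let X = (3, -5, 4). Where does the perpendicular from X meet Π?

(8, -7, 5)

Foot = X − λn with λ = (n·X − d)/|n|² = (-29 − (-59))/30 = 1.
Foot = (3, -5, 4) − 1·(-5, 2, -1) = (8, -7, 5).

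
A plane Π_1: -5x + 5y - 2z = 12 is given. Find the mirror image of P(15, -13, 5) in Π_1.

(-15, 17, -7)

λ = (n·P − d)/|n|² = (-150 − 12)/54 = -3.
Reflection = P − 2λn = (15, -13, 5) − (-6)·(-5, 5, -2) = (-15, 17, -7).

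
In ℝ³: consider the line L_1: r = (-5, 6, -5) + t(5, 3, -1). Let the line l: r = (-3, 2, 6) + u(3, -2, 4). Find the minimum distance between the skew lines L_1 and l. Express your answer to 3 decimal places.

Common perpendicular direction n = (5, 3, -1) × (3, -2, 4) = (10, -23, -19).
With w = (-3, 2, 6) − (-5, 6, -5) = (2, -4, 11), w · n = -97.
Distance = |w · n| / |n| = |-97| / √990 ≈ 3.083.

3.083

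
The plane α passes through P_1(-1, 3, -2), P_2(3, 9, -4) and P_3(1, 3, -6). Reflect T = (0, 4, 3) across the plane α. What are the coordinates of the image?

P_1P_2 = (4, 6, -2), P_1P_3 = (2, 0, -4); a normal to α is P_1P_2 × P_1P_3 = (-24, 12, -12).
Using P_1: α has equation -24x + 12y - 12z = 84.
λ = (n·T − d)/|n|² = (12 − 84)/864 = -1/12.
Reflection = T − 2λn = (0, 4, 3) − (-1/6)·(-24, 12, -12) = (-4, 6, 1).

(-4, 6, 1)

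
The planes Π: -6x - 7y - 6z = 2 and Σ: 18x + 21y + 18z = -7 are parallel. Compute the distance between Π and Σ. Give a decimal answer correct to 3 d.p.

0.030

Rescale Σ by 1/(-3): -6x - 7y - 6z = 7/3. Then distance = |2 − (7/3)| / √121 ≈ 0.030.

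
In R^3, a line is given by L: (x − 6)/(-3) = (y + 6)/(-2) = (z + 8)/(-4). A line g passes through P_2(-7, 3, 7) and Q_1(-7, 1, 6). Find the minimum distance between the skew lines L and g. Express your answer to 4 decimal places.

L has direction (-3, -2, -4) through (6, -6, -8).
A direction vector for g is Q_1 − P_2 = (0, -2, -1).
Common perpendicular direction n = (-3, -2, -4) × (0, -2, -1) = (-6, -3, 6).
With w = (-7, 3, 7) − (6, -6, -8) = (-13, 9, 15), w · n = 141.
Distance = |w · n| / |n| = |141| / √81 ≈ 15.6667.

15.6667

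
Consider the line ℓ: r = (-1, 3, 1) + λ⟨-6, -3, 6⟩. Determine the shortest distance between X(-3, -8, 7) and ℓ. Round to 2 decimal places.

8.94

Taking (-1, 3, 1) on ℓ with direction v = (-6, -3, 6): w = X − (-1, 3, 1) = (-2, -11, 6), and w × v = (-48, -24, -60).
Distance = |w × v| / |v| = √6480 / √81 ≈ 8.94.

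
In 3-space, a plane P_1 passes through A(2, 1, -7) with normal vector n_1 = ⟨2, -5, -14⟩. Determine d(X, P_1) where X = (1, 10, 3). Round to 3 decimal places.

12.467

P_1: n_1·r = n_1·A gives 2x - 5y - 14z = 97.
n·X − d = (2)·(1) + (-5)·(10) + (-14)·(3) − 97 = -187; |n| = √225.
Distance = |-187| / √225 = 187/√225 ≈ 12.467.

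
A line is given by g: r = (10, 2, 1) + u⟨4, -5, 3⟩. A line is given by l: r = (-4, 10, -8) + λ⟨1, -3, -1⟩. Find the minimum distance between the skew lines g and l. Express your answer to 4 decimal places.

Common perpendicular direction n = (4, -5, 3) × (1, -3, -1) = (14, 7, -7).
With w = (-4, 10, -8) − (10, 2, 1) = (-14, 8, -9), w · n = -77.
Distance = |w · n| / |n| = |-77| / √294 ≈ 4.4907.

4.4907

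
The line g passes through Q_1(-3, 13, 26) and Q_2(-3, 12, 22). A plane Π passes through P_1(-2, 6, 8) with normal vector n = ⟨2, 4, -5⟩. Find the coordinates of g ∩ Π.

A direction vector for g is Q_2 − Q_1 = (0, -1, -4).
Π: n·r = n·P_1 gives 2x + 4y - 5z = -20.
Substitute r = (-3, 13, 26) + t(0, -1, -4) into the plane: -84 + 16t = -20, so t = 4.
Intersection: (-3, 13, 26) + 4·(0, -1, -4) = (-3, 9, 10).

(-3, 9, 10)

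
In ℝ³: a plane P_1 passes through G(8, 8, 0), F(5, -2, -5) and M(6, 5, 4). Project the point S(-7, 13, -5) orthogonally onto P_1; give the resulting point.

(8, 7, -2)

GF = (-3, -10, -5), GM = (-2, -3, 4); a normal to P_1 is GF × GM = (-55, 22, -11).
Using G: P_1 has equation -55x + 22y - 11z = -264.
Foot = S − λn with λ = (n·S − d)/|n|² = (726 − (-264))/3630 = 3/11.
Foot = (-7, 13, -5) − (3/11)·(-55, 22, -11) = (8, 7, -2).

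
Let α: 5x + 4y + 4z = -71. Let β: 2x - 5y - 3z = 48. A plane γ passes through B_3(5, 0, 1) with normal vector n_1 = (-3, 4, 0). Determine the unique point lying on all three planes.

γ: n_1·r = n_1·B_3 gives -3x + 4y = -15.
Solving the 3×3 linear system 5x + 4y + 4z = -71, 2x - 5y - 3z = 48, -3x + 4y = -15 (e.g. by elimination or Cramer's rule, determinant = 68) gives (-3, -6, -8).

(-3, -6, -8)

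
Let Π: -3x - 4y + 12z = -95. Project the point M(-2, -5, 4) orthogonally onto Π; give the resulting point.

Foot = M − λn with λ = (n·M − d)/|n|² = (74 − (-95))/169 = 1.
Foot = (-2, -5, 4) − 1·(-3, -4, 12) = (1, -1, -8).

(1, -1, -8)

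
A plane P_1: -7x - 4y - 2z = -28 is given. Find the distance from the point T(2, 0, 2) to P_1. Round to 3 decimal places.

1.204

n·T − d = (-7)·(2) + (-4)·(0) + (-2)·(2) − (-28) = 10; |n| = √69.
Distance = |10| / √69 = 10/√69 ≈ 1.204.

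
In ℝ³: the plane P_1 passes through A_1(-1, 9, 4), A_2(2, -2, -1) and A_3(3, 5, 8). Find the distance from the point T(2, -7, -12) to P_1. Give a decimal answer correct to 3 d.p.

A_1A_2 = (3, -11, -5), A_1A_3 = (4, -4, 4); a normal to P_1 is A_1A_2 × A_1A_3 = (-64, -32, 32).
Using A_1: P_1 has equation -64x - 32y + 32z = -96.
n·T − d = (-64)·(2) + (-32)·(-7) + (32)·(-12) − (-96) = -192; |n| = √6144.
Distance = |-192| / √6144 = 192/√6144 ≈ 2.449.

2.449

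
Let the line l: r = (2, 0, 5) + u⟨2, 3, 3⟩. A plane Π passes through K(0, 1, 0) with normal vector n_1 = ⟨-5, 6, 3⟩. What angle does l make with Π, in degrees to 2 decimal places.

Π: n_1·r = n_1·K gives -5x + 6y + 3z = 6.
sin θ = |n·v| / (|n||v|) = |17| / (√70 · √22) = 0.43320.
θ ≈ 25.67°.

25.67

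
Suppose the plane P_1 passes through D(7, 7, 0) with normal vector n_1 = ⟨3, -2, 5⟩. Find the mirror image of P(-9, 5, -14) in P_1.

(9, -7, 16)

P_1: n_1·r = n_1·D gives 3x - 2y + 5z = 7.
λ = (n·P − d)/|n|² = (-107 − 7)/38 = -3.
Reflection = P − 2λn = (-9, 5, -14) − (-6)·(3, -2, 5) = (9, -7, 16).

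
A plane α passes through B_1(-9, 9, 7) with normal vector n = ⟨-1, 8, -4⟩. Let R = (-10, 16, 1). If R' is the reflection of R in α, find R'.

(-8, 0, 9)

α: n·r = n·B_1 gives -x + 8y - 4z = 53.
λ = (n·R − d)/|n|² = (134 − 53)/81 = 1.
Reflection = R − 2λn = (-10, 16, 1) − 2·(-1, 8, -4) = (-8, 0, 9).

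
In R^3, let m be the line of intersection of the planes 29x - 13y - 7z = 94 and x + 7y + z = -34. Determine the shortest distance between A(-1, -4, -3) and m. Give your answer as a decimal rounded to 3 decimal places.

Direction of m: (29, -13, -7) × (1, 7, 1) = (36, -36, 216).
A point on m: solving the two plane equations with x = 0 gives (0, -4, -6).
Taking (0, -4, -6) on m with direction v = (36, -36, 216): w = A − (0, -4, -6) = (-1, 0, 3), and w × v = (108, 324, 36).
Distance = |w × v| / |v| = √117936 / √49248 ≈ 1.547.

1.547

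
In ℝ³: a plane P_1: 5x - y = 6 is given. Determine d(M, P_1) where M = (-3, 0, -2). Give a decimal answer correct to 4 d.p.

4.1184

n·M − d = (5)·(-3) + (-1)·(0) + (0)·(-2) − 6 = -21; |n| = √26.
Distance = |-21| / √26 = 21/√26 ≈ 4.1184.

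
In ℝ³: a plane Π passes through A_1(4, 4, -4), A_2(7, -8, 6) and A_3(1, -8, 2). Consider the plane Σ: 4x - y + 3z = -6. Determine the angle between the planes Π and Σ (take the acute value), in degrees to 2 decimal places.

87.27

A_1A_2 = (3, -12, 10), A_1A_3 = (-3, -12, 6); a normal to Π is A_1A_2 × A_1A_3 = (48, -48, -72).
Using A_1: Π has equation 48x - 48y - 72z = 288.
cos θ = |n₁·n₂| / (|n₁||n₂|) = |24| / (√9792 · √26).
θ = arccos(0.04757) ≈ 87.27°.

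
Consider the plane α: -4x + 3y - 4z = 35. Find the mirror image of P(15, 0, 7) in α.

λ = (n·P − d)/|n|² = (-88 − 35)/41 = -3.
Reflection = P − 2λn = (15, 0, 7) − (-6)·(-4, 3, -4) = (-9, 18, -17).

(-9, 18, -17)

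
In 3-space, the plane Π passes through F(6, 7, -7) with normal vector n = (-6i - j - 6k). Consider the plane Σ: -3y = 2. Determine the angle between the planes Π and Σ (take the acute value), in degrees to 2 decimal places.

Π: n·r = n·F gives -6x - y - 6z = -1.
cos θ = |n₁·n₂| / (|n₁||n₂|) = |3| / (√73 · √9).
θ = arccos(0.11704) ≈ 83.28°.

83.28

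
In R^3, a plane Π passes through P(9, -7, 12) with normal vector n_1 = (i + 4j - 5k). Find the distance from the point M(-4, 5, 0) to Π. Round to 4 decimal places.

14.6588

Π: n_1·r = n_1·P gives x + 4y - 5z = -79.
n·M − d = (1)·(-4) + (4)·(5) + (-5)·(0) − (-79) = 95; |n| = √42.
Distance = |95| / √42 = 95/√42 ≈ 14.6588.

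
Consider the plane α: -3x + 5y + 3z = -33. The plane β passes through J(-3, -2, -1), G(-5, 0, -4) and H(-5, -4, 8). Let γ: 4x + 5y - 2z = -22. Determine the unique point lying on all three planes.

(3, -6, 2)

JG = (-2, 2, -3), JH = (-2, -2, 9); a normal to β is JG × JH = (12, 24, 8).
Using J: β has equation 12x + 24y + 8z = -92.
Solving the 3×3 linear system -3x + 5y + 3z = -33, 12x + 24y + 8z = -92, 4x + 5y - 2z = -22 (e.g. by elimination or Cramer's rule, determinant = 436) gives (3, -6, 2).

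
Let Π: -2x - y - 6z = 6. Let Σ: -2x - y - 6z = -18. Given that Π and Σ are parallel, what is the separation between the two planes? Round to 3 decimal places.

3.748

Same normal n = (-2, -1, -6) with |n| = √41; distance = |6 − (-18)| / |n| = 24/√41 ≈ 3.748.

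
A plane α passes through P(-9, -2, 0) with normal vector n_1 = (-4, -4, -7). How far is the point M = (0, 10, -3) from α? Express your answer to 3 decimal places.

α: n_1·r = n_1·P gives -4x - 4y - 7z = 44.
n·M − d = (-4)·(0) + (-4)·(10) + (-7)·(-3) − 44 = -63; |n| = √81.
Distance = |-63| / √81 = 63/√81 ≈ 7.000.

7.000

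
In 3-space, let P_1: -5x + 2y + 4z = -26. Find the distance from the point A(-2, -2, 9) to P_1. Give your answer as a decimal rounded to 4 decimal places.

n·A − d = (-5)·(-2) + (2)·(-2) + (4)·(9) − (-26) = 68; |n| = √45.
Distance = |68| / √45 = 68/√45 ≈ 10.1368.

10.1368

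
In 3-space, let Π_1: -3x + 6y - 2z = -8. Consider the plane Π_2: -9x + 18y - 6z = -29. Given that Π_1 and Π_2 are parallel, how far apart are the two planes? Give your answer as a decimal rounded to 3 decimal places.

0.238

Rescale Π_2 by 1/3: -3x + 6y - 2z = -29/3. Then distance = |-8 − (-29/3)| / √49 ≈ 0.238.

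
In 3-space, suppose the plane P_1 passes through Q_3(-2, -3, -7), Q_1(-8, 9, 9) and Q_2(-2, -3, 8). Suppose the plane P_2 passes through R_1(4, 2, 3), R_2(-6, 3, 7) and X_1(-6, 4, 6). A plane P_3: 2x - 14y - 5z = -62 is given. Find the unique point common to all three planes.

(-4, 1, 8)

Q_3Q_1 = (-6, 12, 16), Q_3Q_2 = (0, 0, 15); a normal to P_1 is Q_3Q_1 × Q_3Q_2 = (180, 90, 0).
Using Q_3: P_1 has equation 180x + 90y = -630.
R_1R_2 = (-10, 1, 4), R_1X_1 = (-10, 2, 3); a normal to P_2 is R_1R_2 × R_1X_1 = (-5, -10, -10).
Using R_1: P_2 has equation -5x - 10y - 10z = -70.
Solving the 3×3 linear system 180x + 90y = -630, -5x - 10y - 10z = -70, 2x - 14y - 5z = -62 (e.g. by elimination or Cramer's rule, determinant = -20250) gives (-4, 1, 8).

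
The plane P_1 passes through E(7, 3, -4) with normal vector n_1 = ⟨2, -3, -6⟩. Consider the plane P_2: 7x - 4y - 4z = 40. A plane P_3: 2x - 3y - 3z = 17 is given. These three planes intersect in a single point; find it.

(4, 1, -4)

P_1: n_1·r = n_1·E gives 2x - 3y - 6z = 29.
Solving the 3×3 linear system 2x - 3y - 6z = 29, 7x - 4y - 4z = 40, 2x - 3y - 3z = 17 (e.g. by elimination or Cramer's rule, determinant = 39) gives (4, 1, -4).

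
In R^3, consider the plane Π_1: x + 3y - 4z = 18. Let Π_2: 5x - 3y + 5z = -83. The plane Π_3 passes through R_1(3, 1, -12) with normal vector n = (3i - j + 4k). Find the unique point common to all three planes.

Π_3: n·r = n·R_1 gives 3x - y + 4z = -40.
Solving the 3×3 linear system x + 3y - 4z = 18, 5x - 3y + 5z = -83, 3x - y + 4z = -40 (e.g. by elimination or Cramer's rule, determinant = -38) gives (-11, 11, 1).

(-11, 11, 1)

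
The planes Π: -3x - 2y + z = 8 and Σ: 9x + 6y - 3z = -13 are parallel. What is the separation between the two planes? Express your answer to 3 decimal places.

Rescale Σ by 1/(-3): -3x - 2y + z = 13/3. Then distance = |8 − (13/3)| / √14 ≈ 0.980.

0.980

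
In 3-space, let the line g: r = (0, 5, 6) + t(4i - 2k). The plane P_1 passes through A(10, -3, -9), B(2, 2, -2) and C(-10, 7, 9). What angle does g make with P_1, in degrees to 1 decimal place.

18.2

AB = (-8, 5, 7), AC = (-20, 10, 18); a normal to P_1 is AB × AC = (20, 4, 20).
Using A: P_1 has equation 20x + 4y + 20z = 8.
sin θ = |n·v| / (|n||v|) = |40| / (√816 · √20) = 0.31311.
θ ≈ 18.2°.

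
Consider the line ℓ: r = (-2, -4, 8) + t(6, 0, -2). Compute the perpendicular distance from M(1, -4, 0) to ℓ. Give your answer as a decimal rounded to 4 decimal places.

Taking (-2, -4, 8) on ℓ with direction v = (6, 0, -2): w = M − (-2, -4, 8) = (3, 0, -8), and w × v = (0, -42, 0).
Distance = |w × v| / |v| = √1764 / √40 ≈ 6.6408.

6.6408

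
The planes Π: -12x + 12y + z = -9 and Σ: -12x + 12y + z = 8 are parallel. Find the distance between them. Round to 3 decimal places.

Same normal n = (-12, 12, 1) with |n| = √289; distance = |-9 − 8| / |n| = 17/√289 ≈ 1.000.

1.000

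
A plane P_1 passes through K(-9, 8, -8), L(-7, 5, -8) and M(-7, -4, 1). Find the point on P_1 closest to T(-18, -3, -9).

(-9, 3, -3)

KL = (2, -3, 0), KM = (2, -12, 9); a normal to P_1 is KL × KM = (-27, -18, -18).
Using K: P_1 has equation -27x - 18y - 18z = 243.
Foot = T − λn with λ = (n·T − d)/|n|² = (702 − 243)/1377 = 1/3.
Foot = (-18, -3, -9) − (1/3)·(-27, -18, -18) = (-9, 3, -3).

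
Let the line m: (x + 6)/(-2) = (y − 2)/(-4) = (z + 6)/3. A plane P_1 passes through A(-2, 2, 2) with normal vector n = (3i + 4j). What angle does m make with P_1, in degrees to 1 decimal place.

m has direction (-2, -4, 3) through (-6, 2, -6).
P_1: n·r = n·A gives 3x + 4y = 2.
sin θ = |n·v| / (|n||v|) = |-22| / (√25 · √29) = 0.81706.
θ ≈ 54.8°.

54.8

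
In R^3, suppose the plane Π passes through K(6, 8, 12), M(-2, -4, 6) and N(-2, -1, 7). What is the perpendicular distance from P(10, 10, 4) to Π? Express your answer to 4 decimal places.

KM = (-8, -12, -6), KN = (-8, -9, -5); a normal to Π is KM × KN = (6, 8, -24).
Using K: Π has equation 6x + 8y - 24z = -188.
n·P − d = (6)·(10) + (8)·(10) + (-24)·(4) − (-188) = 232; |n| = √676.
Distance = |232| / √676 = 232/√676 ≈ 8.9231.

8.9231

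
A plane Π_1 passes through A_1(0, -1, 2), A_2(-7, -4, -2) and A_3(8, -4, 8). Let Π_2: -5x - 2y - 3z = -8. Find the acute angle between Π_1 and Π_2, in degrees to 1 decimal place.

89.2

A_1A_2 = (-7, -3, -4), A_1A_3 = (8, -3, 6); a normal to Π_1 is A_1A_2 × A_1A_3 = (-30, 10, 45).
Using A_1: Π_1 has equation -30x + 10y + 45z = 80.
cos θ = |n₁·n₂| / (|n₁||n₂|) = |-5| / (√3025 · √38).
θ = arccos(0.01475) ≈ 89.2°.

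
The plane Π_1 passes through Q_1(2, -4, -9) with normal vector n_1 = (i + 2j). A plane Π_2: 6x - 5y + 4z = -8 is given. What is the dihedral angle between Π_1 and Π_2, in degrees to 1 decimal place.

78.2

Π_1: n_1·r = n_1·Q_1 gives x + 2y = -6.
cos θ = |n₁·n₂| / (|n₁||n₂|) = |-4| / (√5 · √77).
θ = arccos(0.20386) ≈ 78.2°.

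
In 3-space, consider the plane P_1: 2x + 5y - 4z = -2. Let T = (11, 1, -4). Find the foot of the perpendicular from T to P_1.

(9, -4, 0)

Foot = T − λn with λ = (n·T − d)/|n|² = (43 − (-2))/45 = 1.
Foot = (11, 1, -4) − 1·(2, 5, -4) = (9, -4, 0).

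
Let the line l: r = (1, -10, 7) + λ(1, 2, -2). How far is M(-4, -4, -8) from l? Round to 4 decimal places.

11.5710

Taking (1, -10, 7) on l with direction v = (1, 2, -2): w = M − (1, -10, 7) = (-5, 6, -15), and w × v = (18, -25, -16).
Distance = |w × v| / |v| = √1205 / √9 ≈ 11.5710.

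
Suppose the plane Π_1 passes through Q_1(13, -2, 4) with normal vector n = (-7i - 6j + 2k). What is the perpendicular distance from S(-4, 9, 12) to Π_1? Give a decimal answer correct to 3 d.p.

7.314

Π_1: n·r = n·Q_1 gives -7x - 6y + 2z = -71.
n·S − d = (-7)·(-4) + (-6)·(9) + (2)·(12) − (-71) = 69; |n| = √89.
Distance = |69| / √89 = 69/√89 ≈ 7.314.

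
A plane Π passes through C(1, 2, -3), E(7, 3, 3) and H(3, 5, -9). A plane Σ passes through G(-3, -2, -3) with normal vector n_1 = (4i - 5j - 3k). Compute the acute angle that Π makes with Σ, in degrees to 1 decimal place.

14.1

CE = (6, 1, 6), CH = (2, 3, -6); a normal to Π is CE × CH = (-24, 48, 16).
Using C: Π has equation -24x + 48y + 16z = 24.
Σ: n_1·r = n_1·G gives 4x - 5y - 3z = 7.
cos θ = |n₁·n₂| / (|n₁||n₂|) = |-384| / (√3136 · √50).
θ = arccos(0.96975) ≈ 14.1°.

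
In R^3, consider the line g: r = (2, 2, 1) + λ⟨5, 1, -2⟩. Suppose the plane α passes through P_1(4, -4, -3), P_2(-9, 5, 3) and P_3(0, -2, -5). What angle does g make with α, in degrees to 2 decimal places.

42.76

P_1P_2 = (-13, 9, 6), P_1P_3 = (-4, 2, -2); a normal to α is P_1P_2 × P_1P_3 = (-30, -50, 10).
Using P_1: α has equation -30x - 50y + 10z = 50.
sin θ = |n·v| / (|n||v|) = |-220| / (√3500 · √30) = 0.67893.
θ ≈ 42.76°.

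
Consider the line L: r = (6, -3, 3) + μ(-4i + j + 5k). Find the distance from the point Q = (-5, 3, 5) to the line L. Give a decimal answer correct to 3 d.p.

Taking (6, -3, 3) on L with direction v = (-4, 1, 5): w = Q − (6, -3, 3) = (-11, 6, 2), and w × v = (28, 47, 13).
Distance = |w × v| / |v| = √3162 / √42 ≈ 8.677.

8.677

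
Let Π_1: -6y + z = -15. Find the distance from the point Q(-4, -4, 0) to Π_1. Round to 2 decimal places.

6.41

n·Q − d = (0)·(-4) + (-6)·(-4) + (1)·(0) − (-15) = 39; |n| = √37.
Distance = |39| / √37 = 39/√37 ≈ 6.41.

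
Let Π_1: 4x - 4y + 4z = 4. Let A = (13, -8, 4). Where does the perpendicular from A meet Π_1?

Foot = A − λn with λ = (n·A − d)/|n|² = (100 − 4)/48 = 2.
Foot = (13, -8, 4) − 2·(4, -4, 4) = (5, 0, -4).

(5, 0, -4)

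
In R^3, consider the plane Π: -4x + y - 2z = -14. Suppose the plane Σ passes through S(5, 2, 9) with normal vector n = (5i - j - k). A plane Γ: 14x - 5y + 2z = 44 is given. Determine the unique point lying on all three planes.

Σ: n·r = n·S gives 5x - y - z = 14.
Solving the 3×3 linear system -4x + y - 2z = -14, 5x - y - z = 14, 14x - 5y + 2z = 44 (e.g. by elimination or Cramer's rule, determinant = 26) gives (3, 0, 1).

(3, 0, 1)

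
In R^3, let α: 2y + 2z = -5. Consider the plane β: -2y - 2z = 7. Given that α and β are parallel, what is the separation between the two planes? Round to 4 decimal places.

0.7071

Rescale β by 1/(-1): 2y + 2z = -7. Then distance = |-5 − (-7)| / √8 ≈ 0.7071.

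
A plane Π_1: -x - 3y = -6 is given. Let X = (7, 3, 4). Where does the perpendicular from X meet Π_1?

Foot = X − λn with λ = (n·X − d)/|n|² = (-16 − (-6))/10 = -1.
Foot = (7, 3, 4) − (-1)·(-1, -3, 0) = (6, 0, 4).

(6, 0, 4)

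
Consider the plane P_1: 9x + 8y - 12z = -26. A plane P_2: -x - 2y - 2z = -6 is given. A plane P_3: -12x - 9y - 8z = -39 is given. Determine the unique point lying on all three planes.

(2, -1, 3)

Solving the 3×3 linear system 9x + 8y - 12z = -26, -x - 2y - 2z = -6, -12x - 9y - 8z = -39 (e.g. by elimination or Cramer's rule, determinant = 290) gives (2, -1, 3).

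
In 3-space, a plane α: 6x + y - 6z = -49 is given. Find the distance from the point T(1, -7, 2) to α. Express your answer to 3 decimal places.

4.213

n·T − d = (6)·(1) + (1)·(-7) + (-6)·(2) − (-49) = 36; |n| = √73.
Distance = |36| / √73 = 36/√73 ≈ 4.213.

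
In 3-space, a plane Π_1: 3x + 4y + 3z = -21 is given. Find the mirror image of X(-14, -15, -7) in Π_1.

λ = (n·X − d)/|n|² = (-123 − (-21))/34 = -3.
Reflection = X − 2λn = (-14, -15, -7) − (-6)·(3, 4, 3) = (4, 9, 11).

(4, 9, 11)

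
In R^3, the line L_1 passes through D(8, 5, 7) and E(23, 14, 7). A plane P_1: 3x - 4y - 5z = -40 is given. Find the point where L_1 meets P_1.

A direction vector for L_1 is E − D = (15, 9, 0).
Substitute r = (8, 5, 7) + t(15, 9, 0) into the plane: -31 + 9t = -40, so t = -1.
Intersection: (8, 5, 7) + (-1)·(15, 9, 0) = (-7, -4, 7).

(-7, -4, 7)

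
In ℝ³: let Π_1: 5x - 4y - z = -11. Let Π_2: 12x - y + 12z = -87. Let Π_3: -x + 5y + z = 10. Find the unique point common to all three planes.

(-1, 3, -6)

Solving the 3×3 linear system 5x - 4y - z = -11, 12x - y + 12z = -87, -x + 5y + z = 10 (e.g. by elimination or Cramer's rule, determinant = -268) gives (-1, 3, -6).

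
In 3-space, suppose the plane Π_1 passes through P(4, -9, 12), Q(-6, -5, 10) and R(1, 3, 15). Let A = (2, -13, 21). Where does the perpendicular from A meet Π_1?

(5, -10, 12)

PQ = (-10, 4, -2), PR = (-3, 12, 3); a normal to Π_1 is PQ × PR = (36, 36, -108).
Using P: Π_1 has equation 36x + 36y - 108z = -1476.
Foot = A − λn with λ = (n·A − d)/|n|² = (-2664 − (-1476))/14256 = -1/12.
Foot = (2, -13, 21) − (-1/12)·(36, 36, -108) = (5, -10, 12).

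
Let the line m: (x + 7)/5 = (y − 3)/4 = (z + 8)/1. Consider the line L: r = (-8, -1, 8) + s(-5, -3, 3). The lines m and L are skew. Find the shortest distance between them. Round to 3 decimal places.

5.687

m has direction (5, 4, 1) through (-7, 3, -8).
Common perpendicular direction n = (5, 4, 1) × (-5, -3, 3) = (15, -20, 5).
With w = (-8, -1, 8) − (-7, 3, -8) = (-1, -4, 16), w · n = 145.
Distance = |w · n| / |n| = |145| / √650 ≈ 5.687.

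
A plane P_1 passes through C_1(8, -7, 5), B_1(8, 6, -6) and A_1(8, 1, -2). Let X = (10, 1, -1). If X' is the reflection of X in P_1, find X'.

C_1B_1 = (0, 13, -11), C_1A_1 = (0, 8, -7); a normal to P_1 is C_1B_1 × C_1A_1 = (-3, 0, 0).
Using C_1: P_1 has equation -3x = -24.
λ = (n·X − d)/|n|² = (-30 − (-24))/9 = -2/3.
Reflection = X − 2λn = (10, 1, -1) − (-4/3)·(-3, 0, 0) = (6, 1, -1).

(6, 1, -1)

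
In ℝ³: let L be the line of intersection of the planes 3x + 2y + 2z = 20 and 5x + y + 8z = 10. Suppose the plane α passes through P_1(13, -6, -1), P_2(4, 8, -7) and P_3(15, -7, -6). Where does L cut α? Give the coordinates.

(6, 4, -3)

Direction of L: (3, 2, 2) × (5, 1, 8) = (14, -14, -7).
A point on L: solving the two plane equations with x = 4 gives (4, 6, -2).
P_1P_2 = (-9, 14, -6), P_1P_3 = (2, -1, -5); a normal to α is P_1P_2 × P_1P_3 = (-76, -57, -19).
Using P_1: α has equation -76x - 57y - 19z = -627.
Substitute r = (4, 6, -2) + t(14, -14, -7) into the plane: -608 + (-133)t = -627, so t = 1/7.
Intersection: (4, 6, -2) + (1/7)·(14, -14, -7) = (6, 4, -3).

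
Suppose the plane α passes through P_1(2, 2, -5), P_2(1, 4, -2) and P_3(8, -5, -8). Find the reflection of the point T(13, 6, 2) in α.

(1, -6, 6)

P_1P_2 = (-1, 2, 3), P_1P_3 = (6, -7, -3); a normal to α is P_1P_2 × P_1P_3 = (15, 15, -5).
Using P_1: α has equation 15x + 15y - 5z = 85.
λ = (n·T − d)/|n|² = (275 − 85)/475 = 2/5.
Reflection = T − 2λn = (13, 6, 2) − (4/5)·(15, 15, -5) = (1, -6, 6).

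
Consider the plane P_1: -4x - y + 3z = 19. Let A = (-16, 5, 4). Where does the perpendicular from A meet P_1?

(-8, 7, -2)

Foot = A − λn with λ = (n·A − d)/|n|² = (71 − 19)/26 = 2.
Foot = (-16, 5, 4) − 2·(-4, -1, 3) = (-8, 7, -2).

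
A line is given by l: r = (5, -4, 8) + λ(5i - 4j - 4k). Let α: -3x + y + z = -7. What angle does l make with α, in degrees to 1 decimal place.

66.7

sin θ = |n·v| / (|n||v|) = |-23| / (√11 · √57) = 0.91853.
θ ≈ 66.7°.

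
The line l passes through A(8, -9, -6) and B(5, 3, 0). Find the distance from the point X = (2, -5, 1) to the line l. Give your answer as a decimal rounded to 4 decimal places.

6.2678

A direction vector for l is B − A = (-3, 12, 6).
Taking (8, -9, -6) on l with direction v = (-3, 12, 6): w = X − (8, -9, -6) = (-6, 4, 7), and w × v = (-60, 15, -60).
Distance = |w × v| / |v| = √7425 / √189 ≈ 6.2678.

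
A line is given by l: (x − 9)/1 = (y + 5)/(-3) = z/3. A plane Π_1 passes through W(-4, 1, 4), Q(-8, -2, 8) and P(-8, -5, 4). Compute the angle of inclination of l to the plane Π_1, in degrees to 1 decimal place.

52.5

l has direction (1, -3, 3) through (9, -5, 0).
WQ = (-4, -3, 4), WP = (-4, -6, 0); a normal to Π_1 is WQ × WP = (24, -16, 12).
Using W: Π_1 has equation 24x - 16y + 12z = -64.
sin θ = |n·v| / (|n||v|) = |108| / (√976 · √19) = 0.79309.
θ ≈ 52.5°.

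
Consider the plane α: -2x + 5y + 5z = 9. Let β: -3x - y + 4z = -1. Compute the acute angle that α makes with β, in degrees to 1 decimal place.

cos θ = |n₁·n₂| / (|n₁||n₂|) = |21| / (√54 · √26).
θ = arccos(0.56045) ≈ 55.9°.

55.9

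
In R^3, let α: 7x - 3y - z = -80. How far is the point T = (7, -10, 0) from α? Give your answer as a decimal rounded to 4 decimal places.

n·T − d = (7)·(7) + (-3)·(-10) + (-1)·(0) − (-80) = 159; |n| = √59.
Distance = |159| / √59 = 159/√59 ≈ 20.7000.

20.7000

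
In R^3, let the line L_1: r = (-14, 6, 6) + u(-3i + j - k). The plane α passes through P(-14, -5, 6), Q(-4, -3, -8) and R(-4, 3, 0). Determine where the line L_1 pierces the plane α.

(-8, 4, 8)

PQ = (10, 2, -14), PR = (10, 8, -6); a normal to α is PQ × PR = (100, -80, 60).
Using P: α has equation 100x - 80y + 60z = -640.
Substitute r = (-14, 6, 6) + t(-3, 1, -1) into the plane: -1520 + (-440)t = -640, so t = -2.
Intersection: (-14, 6, 6) + (-2)·(-3, 1, -1) = (-8, 4, 8).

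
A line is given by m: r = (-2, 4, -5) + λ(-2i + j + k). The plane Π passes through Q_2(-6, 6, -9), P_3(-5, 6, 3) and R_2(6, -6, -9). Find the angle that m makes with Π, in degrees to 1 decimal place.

18.2

Q_2P_3 = (1, 0, 12), Q_2R_2 = (12, -12, 0); a normal to Π is Q_2P_3 × Q_2R_2 = (144, 144, -12).
Using Q_2: Π has equation 144x + 144y - 12z = 108.
sin θ = |n·v| / (|n||v|) = |-156| / (√41616 · √6) = 0.31219.
θ ≈ 18.2°.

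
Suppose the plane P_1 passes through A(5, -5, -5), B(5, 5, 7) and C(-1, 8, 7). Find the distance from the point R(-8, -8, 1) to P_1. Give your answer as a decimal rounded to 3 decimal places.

AB = (0, 10, 12), AC = (-6, 13, 12); a normal to P_1 is AB × AC = (-36, -72, 60).
Using A: P_1 has equation -36x - 72y + 60z = -120.
n·R − d = (-36)·(-8) + (-72)·(-8) + (60)·(1) − (-120) = 1044; |n| = √10080.
Distance = |1044| / √10080 = 1044/√10080 ≈ 10.398.

10.398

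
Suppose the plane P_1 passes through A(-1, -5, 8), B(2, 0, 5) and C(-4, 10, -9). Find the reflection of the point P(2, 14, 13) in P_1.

(14, -4, -5)

AB = (3, 5, -3), AC = (-3, 15, -17); a normal to P_1 is AB × AC = (-40, 60, 60).
Using A: P_1 has equation -40x + 60y + 60z = 220.
λ = (n·P − d)/|n|² = (1540 − 220)/8800 = 3/20.
Reflection = P − 2λn = (2, 14, 13) − (3/10)·(-40, 60, 60) = (14, -4, -5).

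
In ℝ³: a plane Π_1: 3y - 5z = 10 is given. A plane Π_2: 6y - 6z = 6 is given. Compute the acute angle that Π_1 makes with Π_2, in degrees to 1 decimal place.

cos θ = |n₁·n₂| / (|n₁||n₂|) = |48| / (√34 · √72).
θ = arccos(0.97014) ≈ 14.0°.

14.0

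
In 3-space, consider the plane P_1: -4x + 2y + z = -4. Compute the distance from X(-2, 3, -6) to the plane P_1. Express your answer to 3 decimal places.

n·X − d = (-4)·(-2) + (2)·(3) + (1)·(-6) − (-4) = 12; |n| = √21.
Distance = |12| / √21 = 12/√21 ≈ 2.619.

2.619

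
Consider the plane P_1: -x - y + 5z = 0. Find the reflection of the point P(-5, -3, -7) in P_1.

λ = (n·P − d)/|n|² = (-27 − 0)/27 = -1.
Reflection = P − 2λn = (-5, -3, -7) − (-2)·(-1, -1, 5) = (-7, -5, 3).

(-7, -5, 3)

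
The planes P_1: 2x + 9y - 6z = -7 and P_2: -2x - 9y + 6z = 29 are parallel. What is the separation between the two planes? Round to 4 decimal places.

Rescale P_2 by 1/(-1): 2x + 9y - 6z = -29. Then distance = |-7 − (-29)| / √121 ≈ 2.0000.

2.0000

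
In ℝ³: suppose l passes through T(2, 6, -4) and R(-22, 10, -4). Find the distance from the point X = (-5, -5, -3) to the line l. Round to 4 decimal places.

A direction vector for l is R − T = (-24, 4, 0).
Taking (2, 6, -4) on l with direction v = (-24, 4, 0): w = X − (2, 6, -4) = (-7, -11, 1), and w × v = (-4, -24, -292).
Distance = |w × v| / |v| = √85856 / √592 ≈ 12.0427.

12.0427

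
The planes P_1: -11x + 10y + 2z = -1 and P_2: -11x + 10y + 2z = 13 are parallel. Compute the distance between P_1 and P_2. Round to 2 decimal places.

Same normal n = (-11, 10, 2) with |n| = √225; distance = |-1 − 13| / |n| = 14/√225 ≈ 0.93.

0.93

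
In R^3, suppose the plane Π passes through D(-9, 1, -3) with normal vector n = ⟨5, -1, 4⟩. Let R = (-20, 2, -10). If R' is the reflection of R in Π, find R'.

Π: n·r = n·D gives 5x - y + 4z = -58.
λ = (n·R − d)/|n|² = (-142 − (-58))/42 = -2.
Reflection = R − 2λn = (-20, 2, -10) − (-4)·(5, -1, 4) = (0, -2, 6).

(0, -2, 6)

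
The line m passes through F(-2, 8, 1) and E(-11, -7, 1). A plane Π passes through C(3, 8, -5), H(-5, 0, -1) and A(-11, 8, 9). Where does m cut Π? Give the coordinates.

(-8, -2, 1)

A direction vector for m is E − F = (-9, -15, 0).
CH = (-8, -8, 4), CA = (-14, 0, 14); a normal to Π is CH × CA = (-112, 56, -112).
Using C: Π has equation -112x + 56y - 112z = 672.
Substitute r = (-2, 8, 1) + t(-9, -15, 0) into the plane: 560 + 168t = 672, so t = 2/3.
Intersection: (-2, 8, 1) + (2/3)·(-9, -15, 0) = (-8, -2, 1).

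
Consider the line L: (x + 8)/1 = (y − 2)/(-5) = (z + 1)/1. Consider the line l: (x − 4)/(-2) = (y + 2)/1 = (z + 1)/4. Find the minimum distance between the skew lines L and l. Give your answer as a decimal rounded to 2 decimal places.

9.65

L has direction (1, -5, 1) through (-8, 2, -1).
l has direction (-2, 1, 4) through (4, -2, -1).
Common perpendicular direction n = (1, -5, 1) × (-2, 1, 4) = (-21, -6, -9).
With w = (4, -2, -1) − (-8, 2, -1) = (12, -4, 0), w · n = -228.
Distance = |w · n| / |n| = |-228| / √558 ≈ 9.65.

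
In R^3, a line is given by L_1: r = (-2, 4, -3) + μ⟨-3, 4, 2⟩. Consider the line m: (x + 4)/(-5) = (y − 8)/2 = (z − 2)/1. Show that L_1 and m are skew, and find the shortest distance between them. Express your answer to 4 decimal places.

2.6833

m has direction (-5, 2, 1) through (-4, 8, 2).
Common perpendicular direction n = (-3, 4, 2) × (-5, 2, 1) = (0, -7, 14).
With w = (-4, 8, 2) − (-2, 4, -3) = (-2, 4, 5), w · n = 42.
Since n ≠ 0 the lines are not parallel, and w · n = 42 ≠ 0 so they do not intersect; hence they are skew.
Distance = |w · n| / |n| = |42| / √245 ≈ 2.6833.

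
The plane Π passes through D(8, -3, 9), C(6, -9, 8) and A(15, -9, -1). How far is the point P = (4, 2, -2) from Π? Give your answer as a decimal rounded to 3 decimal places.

DC = (-2, -6, -1), DA = (7, -6, -10); a normal to Π is DC × DA = (54, -27, 54).
Using D: Π has equation 54x - 27y + 54z = 999.
n·P − d = (54)·(4) + (-27)·(2) + (54)·(-2) − 999 = -945; |n| = √6561.
Distance = |-945| / √6561 = 945/√6561 ≈ 11.667.

11.667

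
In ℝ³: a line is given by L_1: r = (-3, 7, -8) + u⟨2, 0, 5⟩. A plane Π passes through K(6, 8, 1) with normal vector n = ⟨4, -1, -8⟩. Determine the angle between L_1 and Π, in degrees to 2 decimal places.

41.32

Π: n·r = n·K gives 4x - y - 8z = 8.
sin θ = |n·v| / (|n||v|) = |-32| / (√81 · √29) = 0.66025.
θ ≈ 41.32°.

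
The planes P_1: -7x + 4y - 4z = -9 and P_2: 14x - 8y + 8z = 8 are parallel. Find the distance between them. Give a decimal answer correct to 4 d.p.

0.5556

Rescale P_2 by 1/(-2): -7x + 4y - 4z = -4. Then distance = |-9 − (-4)| / √81 ≈ 0.5556.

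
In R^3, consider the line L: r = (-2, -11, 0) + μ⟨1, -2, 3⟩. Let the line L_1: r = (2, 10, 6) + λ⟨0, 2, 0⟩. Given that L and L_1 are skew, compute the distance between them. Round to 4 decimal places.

Common perpendicular direction n = (1, -2, 3) × (0, 2, 0) = (-6, 0, 2).
With w = (2, 10, 6) − (-2, -11, 0) = (4, 21, 6), w · n = -12.
Distance = |w · n| / |n| = |-12| / √40 ≈ 1.8974.

1.8974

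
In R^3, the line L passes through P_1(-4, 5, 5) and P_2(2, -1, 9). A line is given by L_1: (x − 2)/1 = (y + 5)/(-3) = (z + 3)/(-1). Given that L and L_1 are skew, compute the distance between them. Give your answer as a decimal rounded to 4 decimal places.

A direction vector for L is P_2 − P_1 = (6, -6, 4).
L_1 has direction (1, -3, -1) through (2, -5, -3).
Common perpendicular direction n = (6, -6, 4) × (1, -3, -1) = (18, 10, -12).
With w = (2, -5, -3) − (-4, 5, 5) = (6, -10, -8), w · n = 104.
Distance = |w · n| / |n| = |104| / √568 ≈ 4.3637.

4.3637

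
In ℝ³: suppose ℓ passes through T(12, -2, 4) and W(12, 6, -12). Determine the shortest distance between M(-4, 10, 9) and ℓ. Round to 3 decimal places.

A direction vector for ℓ is W − T = (0, 8, -16).
Taking (12, -2, 4) on ℓ with direction v = (0, 8, -16): w = M − (12, -2, 4) = (-16, 12, 5), and w × v = (-232, -256, -128).
Distance = |w × v| / |v| = √135744 / √320 ≈ 20.596.

20.596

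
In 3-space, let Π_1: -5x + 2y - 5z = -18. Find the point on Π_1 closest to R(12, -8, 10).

(2, -4, 0)

Foot = R − λn with λ = (n·R − d)/|n|² = (-126 − (-18))/54 = -2.
Foot = (12, -8, 10) − (-2)·(-5, 2, -5) = (2, -4, 0).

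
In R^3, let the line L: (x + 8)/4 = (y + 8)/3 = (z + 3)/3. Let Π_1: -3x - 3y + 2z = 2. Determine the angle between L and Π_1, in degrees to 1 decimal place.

33.3

L has direction (4, 3, 3) through (-8, -8, -3).
sin θ = |n·v| / (|n||v|) = |-15| / (√22 · √34) = 0.54845.
θ ≈ 33.3°.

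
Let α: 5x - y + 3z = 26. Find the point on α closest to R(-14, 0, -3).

Foot = R − λn with λ = (n·R − d)/|n|² = (-79 − 26)/35 = -3.
Foot = (-14, 0, -3) − (-3)·(5, -1, 3) = (1, -3, 6).

(1, -3, 6)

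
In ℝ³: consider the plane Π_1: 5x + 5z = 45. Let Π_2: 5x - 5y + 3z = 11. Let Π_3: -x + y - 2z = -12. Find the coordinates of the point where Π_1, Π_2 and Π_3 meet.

Solving the 3×3 linear system 5x + 5z = 45, 5x - 5y + 3z = 11, -x + y - 2z = -12 (e.g. by elimination or Cramer's rule, determinant = 35) gives (2, 4, 7).

(2, 4, 7)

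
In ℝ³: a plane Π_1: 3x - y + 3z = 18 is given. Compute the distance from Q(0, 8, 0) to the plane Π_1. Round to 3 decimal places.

5.965

n·Q − d = (3)·(0) + (-1)·(8) + (3)·(0) − 18 = -26; |n| = √19.
Distance = |-26| / √19 = 26/√19 ≈ 5.965.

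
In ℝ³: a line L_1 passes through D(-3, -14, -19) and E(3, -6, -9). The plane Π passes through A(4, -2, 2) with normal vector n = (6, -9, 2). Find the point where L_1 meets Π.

A direction vector for L_1 is E − D = (6, 8, 10).
Π: n·r = n·A gives 6x - 9y + 2z = 46.
Substitute r = (-3, -14, -19) + t(6, 8, 10) into the plane: 70 + (-16)t = 46, so t = 3/2.
Intersection: (-3, -14, -19) + (3/2)·(6, 8, 10) = (6, -2, -4).

(6, -2, -4)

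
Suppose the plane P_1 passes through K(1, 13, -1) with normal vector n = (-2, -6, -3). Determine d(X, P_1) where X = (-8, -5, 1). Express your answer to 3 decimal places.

17.143

P_1: n·r = n·K gives -2x - 6y - 3z = -77.
n·X − d = (-2)·(-8) + (-6)·(-5) + (-3)·(1) − (-77) = 120; |n| = √49.
Distance = |120| / √49 = 120/√49 ≈ 17.143.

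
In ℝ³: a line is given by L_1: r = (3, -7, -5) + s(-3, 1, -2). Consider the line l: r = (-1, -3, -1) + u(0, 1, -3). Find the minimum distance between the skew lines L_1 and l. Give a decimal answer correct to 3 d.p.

4.612

Common perpendicular direction n = (-3, 1, -2) × (0, 1, -3) = (-1, -9, -3).
With w = (-1, -3, -1) − (3, -7, -5) = (-4, 4, 4), w · n = -44.
Distance = |w · n| / |n| = |-44| / √91 ≈ 4.612.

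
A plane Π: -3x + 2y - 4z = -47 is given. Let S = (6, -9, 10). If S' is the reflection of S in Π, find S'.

(0, -5, 2)

λ = (n·S − d)/|n|² = (-76 − (-47))/29 = -1.
Reflection = S − 2λn = (6, -9, 10) − (-2)·(-3, 2, -4) = (0, -5, 2).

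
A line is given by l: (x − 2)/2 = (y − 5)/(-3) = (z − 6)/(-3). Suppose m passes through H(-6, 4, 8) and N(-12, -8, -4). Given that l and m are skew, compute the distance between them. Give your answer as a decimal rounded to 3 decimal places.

2.121

l has direction (2, -3, -3) through (2, 5, 6).
A direction vector for m is N − H = (-6, -12, -12).
Common perpendicular direction n = (2, -3, -3) × (-6, -12, -12) = (0, 42, -42).
With w = (-6, 4, 8) − (2, 5, 6) = (-8, -1, 2), w · n = -126.
Distance = |w · n| / |n| = |-126| / √3528 ≈ 2.121.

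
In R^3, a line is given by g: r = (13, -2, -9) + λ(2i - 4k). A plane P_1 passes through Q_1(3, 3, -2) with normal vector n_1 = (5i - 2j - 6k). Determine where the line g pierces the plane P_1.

P_1: n_1·r = n_1·Q_1 gives 5x - 2y - 6z = 21.
Substitute r = (13, -2, -9) + t(2, 0, -4) into the plane: 123 + 34t = 21, so t = -3.
Intersection: (13, -2, -9) + (-3)·(2, 0, -4) = (7, -2, 3).

(7, -2, 3)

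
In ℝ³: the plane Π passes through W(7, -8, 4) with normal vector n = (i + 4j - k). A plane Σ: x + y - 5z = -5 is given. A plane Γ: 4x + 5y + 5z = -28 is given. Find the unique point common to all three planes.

(3, -8, 0)

Π: n·r = n·W gives x + 4y - z = -29.
Solving the 3×3 linear system x + 4y - z = -29, x + y - 5z = -5, 4x + 5y + 5z = -28 (e.g. by elimination or Cramer's rule, determinant = -71) gives (3, -8, 0).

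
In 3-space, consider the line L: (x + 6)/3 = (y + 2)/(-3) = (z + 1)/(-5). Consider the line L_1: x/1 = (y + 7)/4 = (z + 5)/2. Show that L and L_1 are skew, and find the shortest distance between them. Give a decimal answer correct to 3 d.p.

L has direction (3, -3, -5) through (-6, -2, -1).
L_1 has direction (1, 4, 2) through (0, -7, -5).
Common perpendicular direction n = (3, -3, -5) × (1, 4, 2) = (14, -11, 15).
With w = (0, -7, -5) − (-6, -2, -1) = (6, -5, -4), w · n = 79.
Since n ≠ 0 the lines are not parallel, and w · n = 79 ≠ 0 so they do not intersect; hence they are skew.
Distance = |w · n| / |n| = |79| / √542 ≈ 3.393.

3.393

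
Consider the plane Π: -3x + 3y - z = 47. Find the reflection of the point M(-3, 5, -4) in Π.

λ = (n·M − d)/|n|² = (28 − 47)/19 = -1.
Reflection = M − 2λn = (-3, 5, -4) − (-2)·(-3, 3, -1) = (-9, 11, -6).

(-9, 11, -6)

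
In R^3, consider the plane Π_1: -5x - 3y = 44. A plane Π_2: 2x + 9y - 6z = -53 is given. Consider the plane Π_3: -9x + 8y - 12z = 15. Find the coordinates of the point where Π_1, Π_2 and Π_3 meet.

(-7, -3, 2)

Solving the 3×3 linear system -5x - 3y = 44, 2x + 9y - 6z = -53, -9x + 8y - 12z = 15 (e.g. by elimination or Cramer's rule, determinant = 66) gives (-7, -3, 2).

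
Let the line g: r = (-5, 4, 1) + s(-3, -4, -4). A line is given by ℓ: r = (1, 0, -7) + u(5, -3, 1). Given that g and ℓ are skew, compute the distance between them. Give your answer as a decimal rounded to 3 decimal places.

6.984

Common perpendicular direction n = (-3, -4, -4) × (5, -3, 1) = (-16, -17, 29).
With w = (1, 0, -7) − (-5, 4, 1) = (6, -4, -8), w · n = -260.
Distance = |w · n| / |n| = |-260| / √1386 ≈ 6.984.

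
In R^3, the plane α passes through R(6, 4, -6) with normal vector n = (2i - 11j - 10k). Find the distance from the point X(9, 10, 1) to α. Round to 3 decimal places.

8.667

α: n·r = n·R gives 2x - 11y - 10z = 28.
n·X − d = (2)·(9) + (-11)·(10) + (-10)·(1) − 28 = -130; |n| = √225.
Distance = |-130| / √225 = 130/√225 ≈ 8.667.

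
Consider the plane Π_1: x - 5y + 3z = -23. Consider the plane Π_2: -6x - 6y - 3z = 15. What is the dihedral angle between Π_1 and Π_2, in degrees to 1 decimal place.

73.6

cos θ = |n₁·n₂| / (|n₁||n₂|) = |15| / (√35 · √81).
θ = arccos(0.28172) ≈ 73.6°.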